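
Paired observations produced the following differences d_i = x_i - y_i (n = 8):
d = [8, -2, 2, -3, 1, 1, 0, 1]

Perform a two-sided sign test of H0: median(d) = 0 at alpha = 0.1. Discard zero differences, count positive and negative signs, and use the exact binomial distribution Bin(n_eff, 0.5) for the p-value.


Step 1: Discard zero differences. Original n = 8; n_eff = number of nonzero differences = 7.
Nonzero differences (with sign): +8, -2, +2, -3, +1, +1, +1
Step 2: Count signs: positive = 5, negative = 2.
Step 3: Under H0: P(positive) = 0.5, so the number of positives S ~ Bin(7, 0.5).
Step 4: Two-sided exact p-value = sum of Bin(7,0.5) probabilities at or below the observed probability = 0.453125.
Step 5: alpha = 0.1. fail to reject H0.

n_eff = 7, pos = 5, neg = 2, p = 0.453125, fail to reject H0.


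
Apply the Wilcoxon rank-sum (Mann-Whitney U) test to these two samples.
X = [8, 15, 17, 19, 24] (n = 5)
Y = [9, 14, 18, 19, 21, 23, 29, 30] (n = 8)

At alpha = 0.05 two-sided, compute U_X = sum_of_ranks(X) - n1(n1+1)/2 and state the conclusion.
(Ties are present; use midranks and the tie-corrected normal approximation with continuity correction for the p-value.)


Step 1: Combine and sort all 13 observations; assign midranks.
sorted (value, group): (8,X), (9,Y), (14,Y), (15,X), (17,X), (18,Y), (19,X), (19,Y), (21,Y), (23,Y), (24,X), (29,Y), (30,Y)
ranks: 8->1, 9->2, 14->3, 15->4, 17->5, 18->6, 19->7.5, 19->7.5, 21->9, 23->10, 24->11, 29->12, 30->13
Step 2: Rank sum for X: R1 = 1 + 4 + 5 + 7.5 + 11 = 28.5.
Step 3: U_X = R1 - n1(n1+1)/2 = 28.5 - 5*6/2 = 28.5 - 15 = 13.5.
       U_Y = n1*n2 - U_X = 40 - 13.5 = 26.5.
Step 4: Ties are present, so use the tie-corrected normal approximation (with continuity correction) for the p-value.
Step 5: p-value = 0.379120; compare to alpha = 0.05. fail to reject H0.

U_X = 13.5, p = 0.379120, fail to reject H0 at alpha = 0.05.


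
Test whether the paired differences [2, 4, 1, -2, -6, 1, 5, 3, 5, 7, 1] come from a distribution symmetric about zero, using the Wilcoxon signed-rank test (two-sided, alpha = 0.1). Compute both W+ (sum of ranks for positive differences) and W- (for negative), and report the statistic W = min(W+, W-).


Step 1: Drop any zero differences (none here) and take |d_i|.
|d| = [2, 4, 1, 2, 6, 1, 5, 3, 5, 7, 1]
Step 2: Midrank |d_i| (ties get averaged ranks).
ranks: |2|->4.5, |4|->7, |1|->2, |2|->4.5, |6|->10, |1|->2, |5|->8.5, |3|->6, |5|->8.5, |7|->11, |1|->2
Step 3: Attach original signs; sum ranks with positive sign and with negative sign.
W+ = 4.5 + 7 + 2 + 2 + 8.5 + 6 + 8.5 + 11 + 2 = 51.5
W- = 4.5 + 10 = 14.5
(Check: W+ + W- = 66 should equal n(n+1)/2 = 66.)
Step 4: Test statistic W = min(W+, W-) = 14.5.
Step 5: Ties in |d|, so use the tie-corrected normal approximation.
        E[W] = n(n+1)/4 = 11*12/4 = 33.
        Tie groups: |d|=1 (t=3), |d|=2 (t=2), |d|=5 (t=2); sum(t^3 - t) = 36.
        Var[W] = n(n+1)(2n+1)/24 - sum(t^3-t)/48 = 3036/24 - 36/48 = 125.75.
        z = (W - E[W]) / sqrt(Var[W]) = (14.5 - 33) / 11.2138 = -1.6497.
        Two-sided p = 2*Phi(z) = 0.098994.
Step 6: alpha = 0.1. reject H0.

W+ = 51.5, W- = 14.5, W = min = 14.5, p = 0.098994, reject H0.


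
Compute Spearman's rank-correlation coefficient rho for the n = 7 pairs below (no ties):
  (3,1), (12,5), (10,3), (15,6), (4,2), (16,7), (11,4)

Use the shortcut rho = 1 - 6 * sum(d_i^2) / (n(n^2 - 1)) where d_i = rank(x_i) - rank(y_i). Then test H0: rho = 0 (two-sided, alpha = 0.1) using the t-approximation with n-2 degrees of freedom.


Step 1: Rank x and y separately (midranks; no ties here).
rank(x): 3->1, 12->5, 10->3, 15->6, 4->2, 16->7, 11->4
rank(y): 1->1, 5->5, 3->3, 6->6, 2->2, 7->7, 4->4
Step 2: d_i = R_x(i) - R_y(i); compute d_i^2.
  (1-1)^2=0, (5-5)^2=0, (3-3)^2=0, (6-6)^2=0, (2-2)^2=0, (7-7)^2=0, (4-4)^2=0
sum(d^2) = 0.
Step 3: rho = 1 - 6*0 / (7*(7^2 - 1)) = 1 - 0/336 = 1.000000.
Step 5: Two-sided p-value from the t-distribution with 5 df = 0.000000.
Step 6: alpha = 0.1. reject H0.

rho = 1.0000, p = 0.000000, reject H0 at alpha = 0.1.


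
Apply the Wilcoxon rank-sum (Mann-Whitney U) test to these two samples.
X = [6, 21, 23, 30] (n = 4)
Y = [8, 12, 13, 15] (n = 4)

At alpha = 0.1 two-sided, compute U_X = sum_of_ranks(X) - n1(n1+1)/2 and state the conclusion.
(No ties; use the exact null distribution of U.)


Step 1: Combine and sort all 8 observations; assign midranks.
sorted (value, group): (6,X), (8,Y), (12,Y), (13,Y), (15,Y), (21,X), (23,X), (30,X)
ranks: 6->1, 8->2, 12->3, 13->4, 15->5, 21->6, 23->7, 30->8
Step 2: Rank sum for X: R1 = 1 + 6 + 7 + 8 = 22.
Step 3: U_X = R1 - n1(n1+1)/2 = 22 - 4*5/2 = 22 - 10 = 12.
       U_Y = n1*n2 - U_X = 16 - 12 = 4.
Step 4: No ties, so the exact null distribution of U (based on enumerating the C(8,4) = 70 equally likely rank assignments) gives the two-sided p-value.
Step 5: p-value = 0.342857; compare to alpha = 0.1. fail to reject H0.

U_X = 12, p = 0.342857, fail to reject H0 at alpha = 0.1.


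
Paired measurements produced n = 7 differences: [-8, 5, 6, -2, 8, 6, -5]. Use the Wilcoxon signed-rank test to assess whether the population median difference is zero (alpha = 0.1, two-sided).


Step 1: Drop any zero differences (none here) and take |d_i|.
|d| = [8, 5, 6, 2, 8, 6, 5]
Step 2: Midrank |d_i| (ties get averaged ranks).
ranks: |8|->6.5, |5|->2.5, |6|->4.5, |2|->1, |8|->6.5, |6|->4.5, |5|->2.5
Step 3: Attach original signs; sum ranks with positive sign and with negative sign.
W+ = 2.5 + 4.5 + 6.5 + 4.5 = 18
W- = 6.5 + 1 + 2.5 = 10
(Check: W+ + W- = 28 should equal n(n+1)/2 = 28.)
Step 4: Test statistic W = min(W+, W-) = 10.
Step 5: Ties in |d|, so use the tie-corrected normal approximation.
        E[W] = n(n+1)/4 = 7*8/4 = 14.
        Tie groups: |d|=5 (t=2), |d|=6 (t=2), |d|=8 (t=2); sum(t^3 - t) = 18.
        Var[W] = n(n+1)(2n+1)/24 - sum(t^3-t)/48 = 840/24 - 18/48 = 34.625.
        z = (W - E[W]) / sqrt(Var[W]) = (10 - 14) / 5.8843 = -0.6798.
        Two-sided p = 2*Phi(z) = 0.496647.
Step 6: alpha = 0.1. fail to reject H0.

W+ = 18, W- = 10, W = min = 10, p = 0.496647, fail to reject H0.


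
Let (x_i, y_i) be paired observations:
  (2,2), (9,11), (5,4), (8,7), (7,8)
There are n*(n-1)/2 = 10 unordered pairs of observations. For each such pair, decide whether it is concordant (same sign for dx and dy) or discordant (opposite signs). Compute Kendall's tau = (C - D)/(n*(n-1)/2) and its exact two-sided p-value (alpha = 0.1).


Step 1: Enumerate the 10 unordered pairs (i,j) with i<j and classify each by sign(x_j-x_i) * sign(y_j-y_i).
  (1,2):dx=+7,dy=+9->C; (1,3):dx=+3,dy=+2->C; (1,4):dx=+6,dy=+5->C; (1,5):dx=+5,dy=+6->C
  (2,3):dx=-4,dy=-7->C; (2,4):dx=-1,dy=-4->C; (2,5):dx=-2,dy=-3->C; (3,4):dx=+3,dy=+3->C
  (3,5):dx=+2,dy=+4->C; (4,5):dx=-1,dy=+1->D
Step 2: C = 9, D = 1, total pairs = 10.
Step 3: tau = (C - D)/(n(n-1)/2) = (9 - 1)/10 = 0.800000.
Step 4: Exact two-sided p-value (enumerate n! = 120 permutations of y under H0): p = 0.083333.
Step 5: alpha = 0.1. reject H0.

tau_b = 0.8000 (C=9, D=1), p = 0.083333, reject H0.


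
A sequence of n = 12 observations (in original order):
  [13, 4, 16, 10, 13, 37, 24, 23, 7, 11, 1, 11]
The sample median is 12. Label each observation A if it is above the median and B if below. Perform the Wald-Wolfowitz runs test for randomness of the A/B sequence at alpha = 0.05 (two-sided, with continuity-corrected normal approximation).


Step 1: Compute median = 12; label A = above, B = below.
Labels in order: ABABAAAABBBB  (n_A = 6, n_B = 6)
Step 2: Count runs R = 6.
Step 3: Under H0 (random ordering), E[R] = 2*n_A*n_B/(n_A+n_B) + 1 = 2*6*6/12 + 1 = 7.0000.
        Var[R] = 2*n_A*n_B*(2*n_A*n_B - n_A - n_B) / ((n_A+n_B)^2 * (n_A+n_B-1)) = 4320/1584 = 2.7273.
        SD[R] = 1.6514.
Step 4: Continuity-corrected z = (R + 0.5 - E[R]) / SD[R] = (6 + 0.5 - 7.0000) / 1.6514 = -0.3028.
Step 5: Two-sided p-value via normal approximation = 2*(1 - Phi(|z|)) = 0.762069.
Step 6: alpha = 0.05. fail to reject H0.

R = 6, z = -0.3028, p = 0.762069, fail to reject H0.


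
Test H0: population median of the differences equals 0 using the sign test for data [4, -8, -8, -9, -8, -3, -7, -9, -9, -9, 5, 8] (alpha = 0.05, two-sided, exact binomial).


Step 1: Discard zero differences. Original n = 12; n_eff = number of nonzero differences = 12.
Nonzero differences (with sign): +4, -8, -8, -9, -8, -3, -7, -9, -9, -9, +5, +8
Step 2: Count signs: positive = 3, negative = 9.
Step 3: Under H0: P(positive) = 0.5, so the number of positives S ~ Bin(12, 0.5).
Step 4: Two-sided exact p-value = sum of Bin(12,0.5) probabilities at or below the observed probability = 0.145996.
Step 5: alpha = 0.05. fail to reject H0.

n_eff = 12, pos = 3, neg = 9, p = 0.145996, fail to reject H0.


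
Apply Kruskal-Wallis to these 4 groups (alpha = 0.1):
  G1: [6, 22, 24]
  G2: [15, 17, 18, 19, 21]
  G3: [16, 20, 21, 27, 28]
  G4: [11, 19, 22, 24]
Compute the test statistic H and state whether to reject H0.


Step 1: Combine all N = 17 observations and assign midranks.
sorted (value, group, rank): (6,G1,1), (11,G4,2), (15,G2,3), (16,G3,4), (17,G2,5), (18,G2,6), (19,G2,7.5), (19,G4,7.5), (20,G3,9), (21,G2,10.5), (21,G3,10.5), (22,G1,12.5), (22,G4,12.5), (24,G1,14.5), (24,G4,14.5), (27,G3,16), (28,G3,17)
Step 2: Sum ranks within each group.
R_1 = 28 (n_1 = 3)
R_2 = 32 (n_2 = 5)
R_3 = 56.5 (n_3 = 5)
R_4 = 36.5 (n_4 = 4)
Step 3: H = 12/(N(N+1)) * sum(R_i^2/n_i) - 3(N+1)
     = 12/(17*18) * (28^2/3 + 32^2/5 + 56.5^2/5 + 36.5^2/4) - 3*18
     = 0.039216 * 1437.65 - 54
     = 2.378268.
Step 4: Ties present; correction factor C = 1 - 24/(17^3 - 17) = 0.995098. Corrected H = 2.378268 / 0.995098 = 2.389984.
Step 5: Under H0, H ~ chi^2(3); p-value = 0.495502.
Step 6: alpha = 0.1. fail to reject H0.

H = 2.3900, df = 3, p = 0.495502, fail to reject H0.


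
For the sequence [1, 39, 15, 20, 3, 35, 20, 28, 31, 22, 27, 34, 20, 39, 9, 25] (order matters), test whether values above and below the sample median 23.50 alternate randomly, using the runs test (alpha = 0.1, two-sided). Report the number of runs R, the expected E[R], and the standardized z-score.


Step 1: Compute median = 23.50; label A = above, B = below.
Labels in order: BABBBABAABAABABA  (n_A = 8, n_B = 8)
Step 2: Count runs R = 12.
Step 3: Under H0 (random ordering), E[R] = 2*n_A*n_B/(n_A+n_B) + 1 = 2*8*8/16 + 1 = 9.0000.
        Var[R] = 2*n_A*n_B*(2*n_A*n_B - n_A - n_B) / ((n_A+n_B)^2 * (n_A+n_B-1)) = 14336/3840 = 3.7333.
        SD[R] = 1.9322.
Step 4: Continuity-corrected z = (R - 0.5 - E[R]) / SD[R] = (12 - 0.5 - 9.0000) / 1.9322 = 1.2939.
Step 5: Two-sided p-value via normal approximation = 2*(1 - Phi(|z|)) = 0.195709.
Step 6: alpha = 0.1. fail to reject H0.

R = 12, z = 1.2939, p = 0.195709, fail to reject H0.


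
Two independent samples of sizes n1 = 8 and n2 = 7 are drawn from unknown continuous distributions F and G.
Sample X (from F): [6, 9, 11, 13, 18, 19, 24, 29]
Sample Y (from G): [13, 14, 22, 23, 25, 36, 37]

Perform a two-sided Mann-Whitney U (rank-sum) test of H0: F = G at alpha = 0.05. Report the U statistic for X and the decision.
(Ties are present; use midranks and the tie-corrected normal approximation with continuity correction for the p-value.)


Step 1: Combine and sort all 15 observations; assign midranks.
sorted (value, group): (6,X), (9,X), (11,X), (13,X), (13,Y), (14,Y), (18,X), (19,X), (22,Y), (23,Y), (24,X), (25,Y), (29,X), (36,Y), (37,Y)
ranks: 6->1, 9->2, 11->3, 13->4.5, 13->4.5, 14->6, 18->7, 19->8, 22->9, 23->10, 24->11, 25->12, 29->13, 36->14, 37->15
Step 2: Rank sum for X: R1 = 1 + 2 + 3 + 4.5 + 7 + 8 + 11 + 13 = 49.5.
Step 3: U_X = R1 - n1(n1+1)/2 = 49.5 - 8*9/2 = 49.5 - 36 = 13.5.
       U_Y = n1*n2 - U_X = 56 - 13.5 = 42.5.
Step 4: Ties are present, so use the tie-corrected normal approximation (with continuity correction) for the p-value.
Step 5: p-value = 0.104882; compare to alpha = 0.05. fail to reject H0.

U_X = 13.5, p = 0.104882, fail to reject H0 at alpha = 0.05.


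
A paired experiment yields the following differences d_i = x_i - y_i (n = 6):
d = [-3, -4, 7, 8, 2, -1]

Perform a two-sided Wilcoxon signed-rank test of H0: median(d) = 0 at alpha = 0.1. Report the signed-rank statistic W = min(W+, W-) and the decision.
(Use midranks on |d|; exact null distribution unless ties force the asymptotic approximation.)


Step 1: Drop any zero differences (none here) and take |d_i|.
|d| = [3, 4, 7, 8, 2, 1]
Step 2: Midrank |d_i| (ties get averaged ranks).
ranks: |3|->3, |4|->4, |7|->5, |8|->6, |2|->2, |1|->1
Step 3: Attach original signs; sum ranks with positive sign and with negative sign.
W+ = 5 + 6 + 2 = 13
W- = 3 + 4 + 1 = 8
(Check: W+ + W- = 21 should equal n(n+1)/2 = 21.)
Step 4: Test statistic W = min(W+, W-) = 8.
Step 5: No ties, so the exact null distribution over the 2^6 = 64 sign assignments gives the two-sided p-value = 0.687500.
Step 6: alpha = 0.1. fail to reject H0.

W+ = 13, W- = 8, W = min = 8, p = 0.687500, fail to reject H0.


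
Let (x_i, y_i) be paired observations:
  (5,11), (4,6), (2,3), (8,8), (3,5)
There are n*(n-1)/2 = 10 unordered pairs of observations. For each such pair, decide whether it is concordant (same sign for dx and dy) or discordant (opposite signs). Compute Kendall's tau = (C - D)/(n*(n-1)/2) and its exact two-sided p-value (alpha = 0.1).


Step 1: Enumerate the 10 unordered pairs (i,j) with i<j and classify each by sign(x_j-x_i) * sign(y_j-y_i).
  (1,2):dx=-1,dy=-5->C; (1,3):dx=-3,dy=-8->C; (1,4):dx=+3,dy=-3->D; (1,5):dx=-2,dy=-6->C
  (2,3):dx=-2,dy=-3->C; (2,4):dx=+4,dy=+2->C; (2,5):dx=-1,dy=-1->C; (3,4):dx=+6,dy=+5->C
  (3,5):dx=+1,dy=+2->C; (4,5):dx=-5,dy=-3->C
Step 2: C = 9, D = 1, total pairs = 10.
Step 3: tau = (C - D)/(n(n-1)/2) = (9 - 1)/10 = 0.800000.
Step 4: Exact two-sided p-value (enumerate n! = 120 permutations of y under H0): p = 0.083333.
Step 5: alpha = 0.1. reject H0.

tau_b = 0.8000 (C=9, D=1), p = 0.083333, reject H0.


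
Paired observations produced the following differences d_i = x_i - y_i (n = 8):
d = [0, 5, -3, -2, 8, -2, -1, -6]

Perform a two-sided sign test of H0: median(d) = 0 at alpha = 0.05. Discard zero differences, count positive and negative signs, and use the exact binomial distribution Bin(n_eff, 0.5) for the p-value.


Step 1: Discard zero differences. Original n = 8; n_eff = number of nonzero differences = 7.
Nonzero differences (with sign): +5, -3, -2, +8, -2, -1, -6
Step 2: Count signs: positive = 2, negative = 5.
Step 3: Under H0: P(positive) = 0.5, so the number of positives S ~ Bin(7, 0.5).
Step 4: Two-sided exact p-value = sum of Bin(7,0.5) probabilities at or below the observed probability = 0.453125.
Step 5: alpha = 0.05. fail to reject H0.

n_eff = 7, pos = 2, neg = 5, p = 0.453125, fail to reject H0.


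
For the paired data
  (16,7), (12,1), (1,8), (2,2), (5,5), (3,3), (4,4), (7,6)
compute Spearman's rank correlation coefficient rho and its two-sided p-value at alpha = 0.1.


Step 1: Rank x and y separately (midranks; no ties here).
rank(x): 16->8, 12->7, 1->1, 2->2, 5->5, 3->3, 4->4, 7->6
rank(y): 7->7, 1->1, 8->8, 2->2, 5->5, 3->3, 4->4, 6->6
Step 2: d_i = R_x(i) - R_y(i); compute d_i^2.
  (8-7)^2=1, (7-1)^2=36, (1-8)^2=49, (2-2)^2=0, (5-5)^2=0, (3-3)^2=0, (4-4)^2=0, (6-6)^2=0
sum(d^2) = 86.
Step 3: rho = 1 - 6*86 / (8*(8^2 - 1)) = 1 - 516/504 = -0.023810.
Step 4: Under H0, t = rho * sqrt((n-2)/(1-rho^2)) = -0.0583 ~ t(6).
Step 5: Two-sided p-value from the t-distribution with 6 df = 0.955374.
Step 6: alpha = 0.1. fail to reject H0.

rho = -0.0238, p = 0.955374, fail to reject H0 at alpha = 0.1.


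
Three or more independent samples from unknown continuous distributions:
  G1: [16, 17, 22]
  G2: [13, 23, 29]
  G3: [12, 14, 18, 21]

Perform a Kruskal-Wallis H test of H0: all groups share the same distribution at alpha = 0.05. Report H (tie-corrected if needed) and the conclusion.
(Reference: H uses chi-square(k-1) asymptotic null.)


Step 1: Combine all N = 10 observations and assign midranks.
sorted (value, group, rank): (12,G3,1), (13,G2,2), (14,G3,3), (16,G1,4), (17,G1,5), (18,G3,6), (21,G3,7), (22,G1,8), (23,G2,9), (29,G2,10)
Step 2: Sum ranks within each group.
R_1 = 17 (n_1 = 3)
R_2 = 21 (n_2 = 3)
R_3 = 17 (n_3 = 4)
Step 3: H = 12/(N(N+1)) * sum(R_i^2/n_i) - 3(N+1)
     = 12/(10*11) * (17^2/3 + 21^2/3 + 17^2/4) - 3*11
     = 0.109091 * 315.583 - 33
     = 1.427273.
Step 4: No ties, so H is used without correction.
Step 5: Under H0, H ~ chi^2(2); p-value = 0.489860.
Step 6: alpha = 0.05. fail to reject H0.

H = 1.4273, df = 2, p = 0.489860, fail to reject H0.


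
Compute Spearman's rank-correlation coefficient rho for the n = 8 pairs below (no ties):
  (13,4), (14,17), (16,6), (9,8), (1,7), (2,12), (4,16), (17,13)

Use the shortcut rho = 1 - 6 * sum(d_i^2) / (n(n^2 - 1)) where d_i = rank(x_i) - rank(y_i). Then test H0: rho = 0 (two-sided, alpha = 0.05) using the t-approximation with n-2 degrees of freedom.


Step 1: Rank x and y separately (midranks; no ties here).
rank(x): 13->5, 14->6, 16->7, 9->4, 1->1, 2->2, 4->3, 17->8
rank(y): 4->1, 17->8, 6->2, 8->4, 7->3, 12->5, 16->7, 13->6
Step 2: d_i = R_x(i) - R_y(i); compute d_i^2.
  (5-1)^2=16, (6-8)^2=4, (7-2)^2=25, (4-4)^2=0, (1-3)^2=4, (2-5)^2=9, (3-7)^2=16, (8-6)^2=4
sum(d^2) = 78.
Step 3: rho = 1 - 6*78 / (8*(8^2 - 1)) = 1 - 468/504 = 0.071429.
Step 4: Under H0, t = rho * sqrt((n-2)/(1-rho^2)) = 0.1754 ~ t(6).
Step 5: Two-sided p-value from the t-distribution with 6 df = 0.866526.
Step 6: alpha = 0.05. fail to reject H0.

rho = 0.0714, p = 0.866526, fail to reject H0 at alpha = 0.05.


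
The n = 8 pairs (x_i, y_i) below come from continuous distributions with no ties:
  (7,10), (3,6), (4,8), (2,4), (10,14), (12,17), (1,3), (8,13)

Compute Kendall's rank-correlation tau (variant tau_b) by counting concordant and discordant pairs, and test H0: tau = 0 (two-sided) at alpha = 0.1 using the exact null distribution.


Step 1: Enumerate the 28 unordered pairs (i,j) with i<j and classify each by sign(x_j-x_i) * sign(y_j-y_i).
  (1,2):dx=-4,dy=-4->C; (1,3):dx=-3,dy=-2->C; (1,4):dx=-5,dy=-6->C; (1,5):dx=+3,dy=+4->C
  (1,6):dx=+5,dy=+7->C; (1,7):dx=-6,dy=-7->C; (1,8):dx=+1,dy=+3->C; (2,3):dx=+1,dy=+2->C
  (2,4):dx=-1,dy=-2->C; (2,5):dx=+7,dy=+8->C; (2,6):dx=+9,dy=+11->C; (2,7):dx=-2,dy=-3->C
  (2,8):dx=+5,dy=+7->C; (3,4):dx=-2,dy=-4->C; (3,5):dx=+6,dy=+6->C; (3,6):dx=+8,dy=+9->C
  (3,7):dx=-3,dy=-5->C; (3,8):dx=+4,dy=+5->C; (4,5):dx=+8,dy=+10->C; (4,6):dx=+10,dy=+13->C
  (4,7):dx=-1,dy=-1->C; (4,8):dx=+6,dy=+9->C; (5,6):dx=+2,dy=+3->C; (5,7):dx=-9,dy=-11->C
  (5,8):dx=-2,dy=-1->C; (6,7):dx=-11,dy=-14->C; (6,8):dx=-4,dy=-4->C; (7,8):dx=+7,dy=+10->C
Step 2: C = 28, D = 0, total pairs = 28.
Step 3: tau = (C - D)/(n(n-1)/2) = (28 - 0)/28 = 1.000000.
Step 4: Exact two-sided p-value (enumerate n! = 40320 permutations of y under H0): p = 0.000050.
Step 5: alpha = 0.1. reject H0.

tau_b = 1.0000 (C=28, D=0), p = 0.000050, reject H0.


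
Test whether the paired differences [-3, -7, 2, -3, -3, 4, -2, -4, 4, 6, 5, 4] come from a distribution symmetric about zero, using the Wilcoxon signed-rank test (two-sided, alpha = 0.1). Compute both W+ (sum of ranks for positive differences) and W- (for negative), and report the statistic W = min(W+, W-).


Step 1: Drop any zero differences (none here) and take |d_i|.
|d| = [3, 7, 2, 3, 3, 4, 2, 4, 4, 6, 5, 4]
Step 2: Midrank |d_i| (ties get averaged ranks).
ranks: |3|->4, |7|->12, |2|->1.5, |3|->4, |3|->4, |4|->7.5, |2|->1.5, |4|->7.5, |4|->7.5, |6|->11, |5|->10, |4|->7.5
Step 3: Attach original signs; sum ranks with positive sign and with negative sign.
W+ = 1.5 + 7.5 + 7.5 + 11 + 10 + 7.5 = 45
W- = 4 + 12 + 4 + 4 + 1.5 + 7.5 = 33
(Check: W+ + W- = 78 should equal n(n+1)/2 = 78.)
Step 4: Test statistic W = min(W+, W-) = 33.
Step 5: Ties in |d|, so use the tie-corrected normal approximation.
        E[W] = n(n+1)/4 = 12*13/4 = 39.
        Tie groups: |d|=2 (t=2), |d|=3 (t=3), |d|=4 (t=4); sum(t^3 - t) = 90.
        Var[W] = n(n+1)(2n+1)/24 - sum(t^3-t)/48 = 3900/24 - 90/48 = 160.625.
        z = (W - E[W]) / sqrt(Var[W]) = (33 - 39) / 12.6738 = -0.4734.
        Two-sided p = 2*Phi(z) = 0.635915.
Step 6: alpha = 0.1. fail to reject H0.

W+ = 45, W- = 33, W = min = 33, p = 0.635915, fail to reject H0.


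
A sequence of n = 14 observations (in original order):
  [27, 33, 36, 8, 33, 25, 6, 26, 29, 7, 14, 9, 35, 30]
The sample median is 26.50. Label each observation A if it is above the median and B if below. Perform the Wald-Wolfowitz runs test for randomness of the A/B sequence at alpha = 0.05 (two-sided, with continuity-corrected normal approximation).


Step 1: Compute median = 26.50; label A = above, B = below.
Labels in order: AAABABBBABBBAA  (n_A = 7, n_B = 7)
Step 2: Count runs R = 7.
Step 3: Under H0 (random ordering), E[R] = 2*n_A*n_B/(n_A+n_B) + 1 = 2*7*7/14 + 1 = 8.0000.
        Var[R] = 2*n_A*n_B*(2*n_A*n_B - n_A - n_B) / ((n_A+n_B)^2 * (n_A+n_B-1)) = 8232/2548 = 3.2308.
        SD[R] = 1.7974.
Step 4: Continuity-corrected z = (R + 0.5 - E[R]) / SD[R] = (7 + 0.5 - 8.0000) / 1.7974 = -0.2782.
Step 5: Two-sided p-value via normal approximation = 2*(1 - Phi(|z|)) = 0.780879.
Step 6: alpha = 0.05. fail to reject H0.

R = 7, z = -0.2782, p = 0.780879, fail to reject H0.


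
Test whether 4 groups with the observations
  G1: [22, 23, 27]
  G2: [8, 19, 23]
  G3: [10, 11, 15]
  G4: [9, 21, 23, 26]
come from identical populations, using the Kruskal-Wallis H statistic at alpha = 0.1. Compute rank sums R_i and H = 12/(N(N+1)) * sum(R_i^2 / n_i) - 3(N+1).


Step 1: Combine all N = 13 observations and assign midranks.
sorted (value, group, rank): (8,G2,1), (9,G4,2), (10,G3,3), (11,G3,4), (15,G3,5), (19,G2,6), (21,G4,7), (22,G1,8), (23,G1,10), (23,G2,10), (23,G4,10), (26,G4,12), (27,G1,13)
Step 2: Sum ranks within each group.
R_1 = 31 (n_1 = 3)
R_2 = 17 (n_2 = 3)
R_3 = 12 (n_3 = 3)
R_4 = 31 (n_4 = 4)
Step 3: H = 12/(N(N+1)) * sum(R_i^2/n_i) - 3(N+1)
     = 12/(13*14) * (31^2/3 + 17^2/3 + 12^2/3 + 31^2/4) - 3*14
     = 0.065934 * 704.917 - 42
     = 4.478022.
Step 4: Ties present; correction factor C = 1 - 24/(13^3 - 13) = 0.989011. Corrected H = 4.478022 / 0.989011 = 4.527778.
Step 5: Under H0, H ~ chi^2(3); p-value = 0.209826.
Step 6: alpha = 0.1. fail to reject H0.

H = 4.5278, df = 3, p = 0.209826, fail to reject H0.


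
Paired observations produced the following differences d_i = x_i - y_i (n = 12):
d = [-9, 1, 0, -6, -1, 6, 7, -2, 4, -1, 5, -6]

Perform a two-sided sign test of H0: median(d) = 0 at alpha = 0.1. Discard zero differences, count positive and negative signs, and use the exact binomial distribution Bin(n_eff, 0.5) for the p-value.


Step 1: Discard zero differences. Original n = 12; n_eff = number of nonzero differences = 11.
Nonzero differences (with sign): -9, +1, -6, -1, +6, +7, -2, +4, -1, +5, -6
Step 2: Count signs: positive = 5, negative = 6.
Step 3: Under H0: P(positive) = 0.5, so the number of positives S ~ Bin(11, 0.5).
Step 4: Two-sided exact p-value = sum of Bin(11,0.5) probabilities at or below the observed probability = 1.000000.
Step 5: alpha = 0.1. fail to reject H0.

n_eff = 11, pos = 5, neg = 6, p = 1.000000, fail to reject H0.


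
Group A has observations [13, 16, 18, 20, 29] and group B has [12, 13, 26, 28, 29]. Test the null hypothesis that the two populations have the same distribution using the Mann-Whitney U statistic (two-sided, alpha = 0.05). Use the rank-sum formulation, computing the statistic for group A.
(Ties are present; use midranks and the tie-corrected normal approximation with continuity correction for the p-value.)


Step 1: Combine and sort all 10 observations; assign midranks.
sorted (value, group): (12,Y), (13,X), (13,Y), (16,X), (18,X), (20,X), (26,Y), (28,Y), (29,X), (29,Y)
ranks: 12->1, 13->2.5, 13->2.5, 16->4, 18->5, 20->6, 26->7, 28->8, 29->9.5, 29->9.5
Step 2: Rank sum for X: R1 = 2.5 + 4 + 5 + 6 + 9.5 = 27.
Step 3: U_X = R1 - n1(n1+1)/2 = 27 - 5*6/2 = 27 - 15 = 12.
       U_Y = n1*n2 - U_X = 25 - 12 = 13.
Step 4: Ties are present, so use the tie-corrected normal approximation (with continuity correction) for the p-value.
Step 5: p-value = 1.000000; compare to alpha = 0.05. fail to reject H0.

U_X = 12, p = 1.000000, fail to reject H0 at alpha = 0.05.


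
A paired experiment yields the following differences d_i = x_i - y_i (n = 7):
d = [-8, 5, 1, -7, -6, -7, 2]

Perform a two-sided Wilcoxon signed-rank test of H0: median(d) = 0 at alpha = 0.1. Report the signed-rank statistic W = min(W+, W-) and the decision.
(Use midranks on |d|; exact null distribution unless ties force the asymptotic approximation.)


Step 1: Drop any zero differences (none here) and take |d_i|.
|d| = [8, 5, 1, 7, 6, 7, 2]
Step 2: Midrank |d_i| (ties get averaged ranks).
ranks: |8|->7, |5|->3, |1|->1, |7|->5.5, |6|->4, |7|->5.5, |2|->2
Step 3: Attach original signs; sum ranks with positive sign and with negative sign.
W+ = 3 + 1 + 2 = 6
W- = 7 + 5.5 + 4 + 5.5 = 22
(Check: W+ + W- = 28 should equal n(n+1)/2 = 28.)
Step 4: Test statistic W = min(W+, W-) = 6.
Step 5: Ties in |d|, so use the tie-corrected normal approximation.
        E[W] = n(n+1)/4 = 7*8/4 = 14.
        Tie groups: |d|=7 (t=2); sum(t^3 - t) = 6.
        Var[W] = n(n+1)(2n+1)/24 - sum(t^3-t)/48 = 840/24 - 6/48 = 34.875.
        z = (W - E[W]) / sqrt(Var[W]) = (6 - 14) / 5.9055 = -1.3547.
        Two-sided p = 2*Phi(z) = 0.175523.
Step 6: alpha = 0.1. fail to reject H0.

W+ = 6, W- = 22, W = min = 6, p = 0.175523, fail to reject H0.


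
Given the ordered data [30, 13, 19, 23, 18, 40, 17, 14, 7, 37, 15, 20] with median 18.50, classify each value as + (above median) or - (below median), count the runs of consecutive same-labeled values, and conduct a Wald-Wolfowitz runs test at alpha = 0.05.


Step 1: Compute median = 18.50; label A = above, B = below.
Labels in order: ABAABABBBABA  (n_A = 6, n_B = 6)
Step 2: Count runs R = 9.
Step 3: Under H0 (random ordering), E[R] = 2*n_A*n_B/(n_A+n_B) + 1 = 2*6*6/12 + 1 = 7.0000.
        Var[R] = 2*n_A*n_B*(2*n_A*n_B - n_A - n_B) / ((n_A+n_B)^2 * (n_A+n_B-1)) = 4320/1584 = 2.7273.
        SD[R] = 1.6514.
Step 4: Continuity-corrected z = (R - 0.5 - E[R]) / SD[R] = (9 - 0.5 - 7.0000) / 1.6514 = 0.9083.
Step 5: Two-sided p-value via normal approximation = 2*(1 - Phi(|z|)) = 0.363722.
Step 6: alpha = 0.05. fail to reject H0.

R = 9, z = 0.9083, p = 0.363722, fail to reject H0.


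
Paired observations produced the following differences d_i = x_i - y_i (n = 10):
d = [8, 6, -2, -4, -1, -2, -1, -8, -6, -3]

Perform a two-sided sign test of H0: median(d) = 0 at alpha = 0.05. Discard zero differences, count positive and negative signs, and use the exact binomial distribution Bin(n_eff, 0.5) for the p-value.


Step 1: Discard zero differences. Original n = 10; n_eff = number of nonzero differences = 10.
Nonzero differences (with sign): +8, +6, -2, -4, -1, -2, -1, -8, -6, -3
Step 2: Count signs: positive = 2, negative = 8.
Step 3: Under H0: P(positive) = 0.5, so the number of positives S ~ Bin(10, 0.5).
Step 4: Two-sided exact p-value = sum of Bin(10,0.5) probabilities at or below the observed probability = 0.109375.
Step 5: alpha = 0.05. fail to reject H0.

n_eff = 10, pos = 2, neg = 8, p = 0.109375, fail to reject H0.


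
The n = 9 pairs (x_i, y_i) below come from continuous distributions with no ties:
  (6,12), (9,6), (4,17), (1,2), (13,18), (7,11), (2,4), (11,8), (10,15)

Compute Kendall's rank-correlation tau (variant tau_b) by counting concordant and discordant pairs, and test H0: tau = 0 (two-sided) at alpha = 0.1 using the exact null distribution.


Step 1: Enumerate the 36 unordered pairs (i,j) with i<j and classify each by sign(x_j-x_i) * sign(y_j-y_i).
  (1,2):dx=+3,dy=-6->D; (1,3):dx=-2,dy=+5->D; (1,4):dx=-5,dy=-10->C; (1,5):dx=+7,dy=+6->C
  (1,6):dx=+1,dy=-1->D; (1,7):dx=-4,dy=-8->C; (1,8):dx=+5,dy=-4->D; (1,9):dx=+4,dy=+3->C
  (2,3):dx=-5,dy=+11->D; (2,4):dx=-8,dy=-4->C; (2,5):dx=+4,dy=+12->C; (2,6):dx=-2,dy=+5->D
  (2,7):dx=-7,dy=-2->C; (2,8):dx=+2,dy=+2->C; (2,9):dx=+1,dy=+9->C; (3,4):dx=-3,dy=-15->C
  (3,5):dx=+9,dy=+1->C; (3,6):dx=+3,dy=-6->D; (3,7):dx=-2,dy=-13->C; (3,8):dx=+7,dy=-9->D
  (3,9):dx=+6,dy=-2->D; (4,5):dx=+12,dy=+16->C; (4,6):dx=+6,dy=+9->C; (4,7):dx=+1,dy=+2->C
  (4,8):dx=+10,dy=+6->C; (4,9):dx=+9,dy=+13->C; (5,6):dx=-6,dy=-7->C; (5,7):dx=-11,dy=-14->C
  (5,8):dx=-2,dy=-10->C; (5,9):dx=-3,dy=-3->C; (6,7):dx=-5,dy=-7->C; (6,8):dx=+4,dy=-3->D
  (6,9):dx=+3,dy=+4->C; (7,8):dx=+9,dy=+4->C; (7,9):dx=+8,dy=+11->C; (8,9):dx=-1,dy=+7->D
Step 2: C = 25, D = 11, total pairs = 36.
Step 3: tau = (C - D)/(n(n-1)/2) = (25 - 11)/36 = 0.388889.
Step 4: Exact two-sided p-value (enumerate n! = 362880 permutations of y under H0): p = 0.180181.
Step 5: alpha = 0.1. fail to reject H0.

tau_b = 0.3889 (C=25, D=11), p = 0.180181, fail to reject H0.


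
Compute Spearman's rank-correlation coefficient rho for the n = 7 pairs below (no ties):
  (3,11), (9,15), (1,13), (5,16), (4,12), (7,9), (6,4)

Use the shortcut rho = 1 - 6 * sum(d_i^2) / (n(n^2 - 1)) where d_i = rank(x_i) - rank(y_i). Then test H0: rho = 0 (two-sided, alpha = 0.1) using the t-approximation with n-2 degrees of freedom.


Step 1: Rank x and y separately (midranks; no ties here).
rank(x): 3->2, 9->7, 1->1, 5->4, 4->3, 7->6, 6->5
rank(y): 11->3, 15->6, 13->5, 16->7, 12->4, 9->2, 4->1
Step 2: d_i = R_x(i) - R_y(i); compute d_i^2.
  (2-3)^2=1, (7-6)^2=1, (1-5)^2=16, (4-7)^2=9, (3-4)^2=1, (6-2)^2=16, (5-1)^2=16
sum(d^2) = 60.
Step 3: rho = 1 - 6*60 / (7*(7^2 - 1)) = 1 - 360/336 = -0.071429.
Step 4: Under H0, t = rho * sqrt((n-2)/(1-rho^2)) = -0.1601 ~ t(5).
Step 5: Two-sided p-value from the t-distribution with 5 df = 0.879048.
Step 6: alpha = 0.1. fail to reject H0.

rho = -0.0714, p = 0.879048, fail to reject H0 at alpha = 0.1.


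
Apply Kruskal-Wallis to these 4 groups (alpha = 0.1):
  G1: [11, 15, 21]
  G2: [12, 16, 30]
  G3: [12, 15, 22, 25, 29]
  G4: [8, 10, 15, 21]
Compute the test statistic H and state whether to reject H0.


Step 1: Combine all N = 15 observations and assign midranks.
sorted (value, group, rank): (8,G4,1), (10,G4,2), (11,G1,3), (12,G2,4.5), (12,G3,4.5), (15,G1,7), (15,G3,7), (15,G4,7), (16,G2,9), (21,G1,10.5), (21,G4,10.5), (22,G3,12), (25,G3,13), (29,G3,14), (30,G2,15)
Step 2: Sum ranks within each group.
R_1 = 20.5 (n_1 = 3)
R_2 = 28.5 (n_2 = 3)
R_3 = 50.5 (n_3 = 5)
R_4 = 20.5 (n_4 = 4)
Step 3: H = 12/(N(N+1)) * sum(R_i^2/n_i) - 3(N+1)
     = 12/(15*16) * (20.5^2/3 + 28.5^2/3 + 50.5^2/5 + 20.5^2/4) - 3*16
     = 0.050000 * 1025.95 - 48
     = 3.297292.
Step 4: Ties present; correction factor C = 1 - 36/(15^3 - 15) = 0.989286. Corrected H = 3.297292 / 0.989286 = 3.333002.
Step 5: Under H0, H ~ chi^2(3); p-value = 0.343076.
Step 6: alpha = 0.1. fail to reject H0.

H = 3.3330, df = 3, p = 0.343076, fail to reject H0.


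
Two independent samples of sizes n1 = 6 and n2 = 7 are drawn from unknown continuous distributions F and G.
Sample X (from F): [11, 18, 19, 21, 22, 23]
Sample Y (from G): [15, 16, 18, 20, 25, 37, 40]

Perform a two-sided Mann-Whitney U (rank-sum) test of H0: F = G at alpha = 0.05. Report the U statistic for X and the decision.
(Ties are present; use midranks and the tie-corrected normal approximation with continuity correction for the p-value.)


Step 1: Combine and sort all 13 observations; assign midranks.
sorted (value, group): (11,X), (15,Y), (16,Y), (18,X), (18,Y), (19,X), (20,Y), (21,X), (22,X), (23,X), (25,Y), (37,Y), (40,Y)
ranks: 11->1, 15->2, 16->3, 18->4.5, 18->4.5, 19->6, 20->7, 21->8, 22->9, 23->10, 25->11, 37->12, 40->13
Step 2: Rank sum for X: R1 = 1 + 4.5 + 6 + 8 + 9 + 10 = 38.5.
Step 3: U_X = R1 - n1(n1+1)/2 = 38.5 - 6*7/2 = 38.5 - 21 = 17.5.
       U_Y = n1*n2 - U_X = 42 - 17.5 = 24.5.
Step 4: Ties are present, so use the tie-corrected normal approximation (with continuity correction) for the p-value.
Step 5: p-value = 0.667806; compare to alpha = 0.05. fail to reject H0.

U_X = 17.5, p = 0.667806, fail to reject H0 at alpha = 0.05.


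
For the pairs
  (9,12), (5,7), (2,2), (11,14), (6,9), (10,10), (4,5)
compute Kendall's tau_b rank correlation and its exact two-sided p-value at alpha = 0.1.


Step 1: Enumerate the 21 unordered pairs (i,j) with i<j and classify each by sign(x_j-x_i) * sign(y_j-y_i).
  (1,2):dx=-4,dy=-5->C; (1,3):dx=-7,dy=-10->C; (1,4):dx=+2,dy=+2->C; (1,5):dx=-3,dy=-3->C
  (1,6):dx=+1,dy=-2->D; (1,7):dx=-5,dy=-7->C; (2,3):dx=-3,dy=-5->C; (2,4):dx=+6,dy=+7->C
  (2,5):dx=+1,dy=+2->C; (2,6):dx=+5,dy=+3->C; (2,7):dx=-1,dy=-2->C; (3,4):dx=+9,dy=+12->C
  (3,5):dx=+4,dy=+7->C; (3,6):dx=+8,dy=+8->C; (3,7):dx=+2,dy=+3->C; (4,5):dx=-5,dy=-5->C
  (4,6):dx=-1,dy=-4->C; (4,7):dx=-7,dy=-9->C; (5,6):dx=+4,dy=+1->C; (5,7):dx=-2,dy=-4->C
  (6,7):dx=-6,dy=-5->C
Step 2: C = 20, D = 1, total pairs = 21.
Step 3: tau = (C - D)/(n(n-1)/2) = (20 - 1)/21 = 0.904762.
Step 4: Exact two-sided p-value (enumerate n! = 5040 permutations of y under H0): p = 0.002778.
Step 5: alpha = 0.1. reject H0.

tau_b = 0.9048 (C=20, D=1), p = 0.002778, reject H0.


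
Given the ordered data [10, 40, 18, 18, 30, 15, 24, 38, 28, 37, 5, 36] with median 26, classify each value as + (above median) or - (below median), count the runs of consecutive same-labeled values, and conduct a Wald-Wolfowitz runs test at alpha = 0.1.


Step 1: Compute median = 26; label A = above, B = below.
Labels in order: BABBABBAAABA  (n_A = 6, n_B = 6)
Step 2: Count runs R = 8.
Step 3: Under H0 (random ordering), E[R] = 2*n_A*n_B/(n_A+n_B) + 1 = 2*6*6/12 + 1 = 7.0000.
        Var[R] = 2*n_A*n_B*(2*n_A*n_B - n_A - n_B) / ((n_A+n_B)^2 * (n_A+n_B-1)) = 4320/1584 = 2.7273.
        SD[R] = 1.6514.
Step 4: Continuity-corrected z = (R - 0.5 - E[R]) / SD[R] = (8 - 0.5 - 7.0000) / 1.6514 = 0.3028.
Step 5: Two-sided p-value via normal approximation = 2*(1 - Phi(|z|)) = 0.762069.
Step 6: alpha = 0.1. fail to reject H0.

R = 8, z = 0.3028, p = 0.762069, fail to reject H0.


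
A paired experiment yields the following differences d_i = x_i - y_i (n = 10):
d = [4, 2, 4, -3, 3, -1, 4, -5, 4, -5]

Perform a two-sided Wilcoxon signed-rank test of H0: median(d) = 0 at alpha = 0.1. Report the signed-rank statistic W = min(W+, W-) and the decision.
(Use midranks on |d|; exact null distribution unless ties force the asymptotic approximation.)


Step 1: Drop any zero differences (none here) and take |d_i|.
|d| = [4, 2, 4, 3, 3, 1, 4, 5, 4, 5]
Step 2: Midrank |d_i| (ties get averaged ranks).
ranks: |4|->6.5, |2|->2, |4|->6.5, |3|->3.5, |3|->3.5, |1|->1, |4|->6.5, |5|->9.5, |4|->6.5, |5|->9.5
Step 3: Attach original signs; sum ranks with positive sign and with negative sign.
W+ = 6.5 + 2 + 6.5 + 3.5 + 6.5 + 6.5 = 31.5
W- = 3.5 + 1 + 9.5 + 9.5 = 23.5
(Check: W+ + W- = 55 should equal n(n+1)/2 = 55.)
Step 4: Test statistic W = min(W+, W-) = 23.5.
Step 5: Ties in |d|, so use the tie-corrected normal approximation.
        E[W] = n(n+1)/4 = 10*11/4 = 27.5.
        Tie groups: |d|=3 (t=2), |d|=4 (t=4), |d|=5 (t=2); sum(t^3 - t) = 72.
        Var[W] = n(n+1)(2n+1)/24 - sum(t^3-t)/48 = 2310/24 - 72/48 = 94.75.
        z = (W - E[W]) / sqrt(Var[W]) = (23.5 - 27.5) / 9.7340 = -0.4109.
        Two-sided p = 2*Phi(z) = 0.681122.
Step 6: alpha = 0.1. fail to reject H0.

W+ = 31.5, W- = 23.5, W = min = 23.5, p = 0.681122, fail to reject H0.


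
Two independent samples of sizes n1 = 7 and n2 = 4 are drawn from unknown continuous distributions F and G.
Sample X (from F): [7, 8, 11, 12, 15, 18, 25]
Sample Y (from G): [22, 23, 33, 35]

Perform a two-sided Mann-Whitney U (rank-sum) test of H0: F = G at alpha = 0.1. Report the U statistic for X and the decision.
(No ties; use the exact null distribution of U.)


Step 1: Combine and sort all 11 observations; assign midranks.
sorted (value, group): (7,X), (8,X), (11,X), (12,X), (15,X), (18,X), (22,Y), (23,Y), (25,X), (33,Y), (35,Y)
ranks: 7->1, 8->2, 11->3, 12->4, 15->5, 18->6, 22->7, 23->8, 25->9, 33->10, 35->11
Step 2: Rank sum for X: R1 = 1 + 2 + 3 + 4 + 5 + 6 + 9 = 30.
Step 3: U_X = R1 - n1(n1+1)/2 = 30 - 7*8/2 = 30 - 28 = 2.
       U_Y = n1*n2 - U_X = 28 - 2 = 26.
Step 4: No ties, so the exact null distribution of U (based on enumerating the C(11,7) = 330 equally likely rank assignments) gives the two-sided p-value.
Step 5: p-value = 0.024242; compare to alpha = 0.1. reject H0.

U_X = 2, p = 0.024242, reject H0 at alpha = 0.1.


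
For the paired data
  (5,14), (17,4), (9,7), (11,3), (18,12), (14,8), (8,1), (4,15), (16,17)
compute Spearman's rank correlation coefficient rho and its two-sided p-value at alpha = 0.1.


Step 1: Rank x and y separately (midranks; no ties here).
rank(x): 5->2, 17->8, 9->4, 11->5, 18->9, 14->6, 8->3, 4->1, 16->7
rank(y): 14->7, 4->3, 7->4, 3->2, 12->6, 8->5, 1->1, 15->8, 17->9
Step 2: d_i = R_x(i) - R_y(i); compute d_i^2.
  (2-7)^2=25, (8-3)^2=25, (4-4)^2=0, (5-2)^2=9, (9-6)^2=9, (6-5)^2=1, (3-1)^2=4, (1-8)^2=49, (7-9)^2=4
sum(d^2) = 126.
Step 3: rho = 1 - 6*126 / (9*(9^2 - 1)) = 1 - 756/720 = -0.050000.
Step 4: Under H0, t = rho * sqrt((n-2)/(1-rho^2)) = -0.1325 ~ t(7).
Step 5: Two-sided p-value from the t-distribution with 7 df = 0.898353.
Step 6: alpha = 0.1. fail to reject H0.

rho = -0.0500, p = 0.898353, fail to reject H0 at alpha = 0.1.


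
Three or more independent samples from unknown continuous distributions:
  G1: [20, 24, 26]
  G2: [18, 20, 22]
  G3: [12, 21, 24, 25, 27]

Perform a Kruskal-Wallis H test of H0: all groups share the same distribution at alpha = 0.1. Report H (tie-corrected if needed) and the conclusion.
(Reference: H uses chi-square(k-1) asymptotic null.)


Step 1: Combine all N = 11 observations and assign midranks.
sorted (value, group, rank): (12,G3,1), (18,G2,2), (20,G1,3.5), (20,G2,3.5), (21,G3,5), (22,G2,6), (24,G1,7.5), (24,G3,7.5), (25,G3,9), (26,G1,10), (27,G3,11)
Step 2: Sum ranks within each group.
R_1 = 21 (n_1 = 3)
R_2 = 11.5 (n_2 = 3)
R_3 = 33.5 (n_3 = 5)
Step 3: H = 12/(N(N+1)) * sum(R_i^2/n_i) - 3(N+1)
     = 12/(11*12) * (21^2/3 + 11.5^2/3 + 33.5^2/5) - 3*12
     = 0.090909 * 415.533 - 36
     = 1.775758.
Step 4: Ties present; correction factor C = 1 - 12/(11^3 - 11) = 0.990909. Corrected H = 1.775758 / 0.990909 = 1.792049.
Step 5: Under H0, H ~ chi^2(2); p-value = 0.408189.
Step 6: alpha = 0.1. fail to reject H0.

H = 1.7920, df = 2, p = 0.408189, fail to reject H0.


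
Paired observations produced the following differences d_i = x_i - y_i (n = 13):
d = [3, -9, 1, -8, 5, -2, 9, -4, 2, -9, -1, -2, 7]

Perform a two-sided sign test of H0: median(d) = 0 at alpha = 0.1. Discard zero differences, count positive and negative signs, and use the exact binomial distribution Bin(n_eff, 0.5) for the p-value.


Step 1: Discard zero differences. Original n = 13; n_eff = number of nonzero differences = 13.
Nonzero differences (with sign): +3, -9, +1, -8, +5, -2, +9, -4, +2, -9, -1, -2, +7
Step 2: Count signs: positive = 6, negative = 7.
Step 3: Under H0: P(positive) = 0.5, so the number of positives S ~ Bin(13, 0.5).
Step 4: Two-sided exact p-value = sum of Bin(13,0.5) probabilities at or below the observed probability = 1.000000.
Step 5: alpha = 0.1. fail to reject H0.

n_eff = 13, pos = 6, neg = 7, p = 1.000000, fail to reject H0.


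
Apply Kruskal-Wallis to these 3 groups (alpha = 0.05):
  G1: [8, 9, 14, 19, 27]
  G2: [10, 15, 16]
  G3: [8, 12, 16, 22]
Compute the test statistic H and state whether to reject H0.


Step 1: Combine all N = 12 observations and assign midranks.
sorted (value, group, rank): (8,G1,1.5), (8,G3,1.5), (9,G1,3), (10,G2,4), (12,G3,5), (14,G1,6), (15,G2,7), (16,G2,8.5), (16,G3,8.5), (19,G1,10), (22,G3,11), (27,G1,12)
Step 2: Sum ranks within each group.
R_1 = 32.5 (n_1 = 5)
R_2 = 19.5 (n_2 = 3)
R_3 = 26 (n_3 = 4)
Step 3: H = 12/(N(N+1)) * sum(R_i^2/n_i) - 3(N+1)
     = 12/(12*13) * (32.5^2/5 + 19.5^2/3 + 26^2/4) - 3*13
     = 0.076923 * 507 - 39
     = 0.000000.
Step 4: Ties present; correction factor C = 1 - 12/(12^3 - 12) = 0.993007. Corrected H = 0.000000 / 0.993007 = 0.000000.
Step 5: Under H0, H ~ chi^2(2); p-value = 1.000000.
Step 6: alpha = 0.05. fail to reject H0.

H = 0.0000, df = 2, p = 1.000000, fail to reject H0.


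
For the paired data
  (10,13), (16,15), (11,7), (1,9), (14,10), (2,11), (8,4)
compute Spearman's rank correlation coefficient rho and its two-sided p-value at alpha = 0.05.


Step 1: Rank x and y separately (midranks; no ties here).
rank(x): 10->4, 16->7, 11->5, 1->1, 14->6, 2->2, 8->3
rank(y): 13->6, 15->7, 7->2, 9->3, 10->4, 11->5, 4->1
Step 2: d_i = R_x(i) - R_y(i); compute d_i^2.
  (4-6)^2=4, (7-7)^2=0, (5-2)^2=9, (1-3)^2=4, (6-4)^2=4, (2-5)^2=9, (3-1)^2=4
sum(d^2) = 34.
Step 3: rho = 1 - 6*34 / (7*(7^2 - 1)) = 1 - 204/336 = 0.392857.
Step 4: Under H0, t = rho * sqrt((n-2)/(1-rho^2)) = 0.9553 ~ t(5).
Step 5: Two-sided p-value from the t-distribution with 5 df = 0.383317.
Step 6: alpha = 0.05. fail to reject H0.

rho = 0.3929, p = 0.383317, fail to reject H0 at alpha = 0.05.
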